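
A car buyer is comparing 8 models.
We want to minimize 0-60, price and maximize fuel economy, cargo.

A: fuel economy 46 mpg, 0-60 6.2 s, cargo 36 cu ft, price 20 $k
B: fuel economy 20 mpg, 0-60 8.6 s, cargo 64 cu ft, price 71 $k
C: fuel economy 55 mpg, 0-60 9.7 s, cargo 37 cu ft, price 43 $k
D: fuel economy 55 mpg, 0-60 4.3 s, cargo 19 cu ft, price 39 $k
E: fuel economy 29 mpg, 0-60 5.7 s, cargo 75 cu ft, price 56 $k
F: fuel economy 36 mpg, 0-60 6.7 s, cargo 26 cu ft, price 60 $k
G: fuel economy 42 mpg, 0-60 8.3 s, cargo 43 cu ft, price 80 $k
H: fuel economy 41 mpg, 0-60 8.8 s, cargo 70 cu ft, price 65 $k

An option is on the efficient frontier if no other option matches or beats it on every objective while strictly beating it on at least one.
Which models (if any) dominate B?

E: fuel economy 29≥20, 0-60 5.7≤8.6, cargo 75≥64, price 56≤71 — dominates B.
Others (A, C, D, F, G, H) are each worse than B on at least one objective.

E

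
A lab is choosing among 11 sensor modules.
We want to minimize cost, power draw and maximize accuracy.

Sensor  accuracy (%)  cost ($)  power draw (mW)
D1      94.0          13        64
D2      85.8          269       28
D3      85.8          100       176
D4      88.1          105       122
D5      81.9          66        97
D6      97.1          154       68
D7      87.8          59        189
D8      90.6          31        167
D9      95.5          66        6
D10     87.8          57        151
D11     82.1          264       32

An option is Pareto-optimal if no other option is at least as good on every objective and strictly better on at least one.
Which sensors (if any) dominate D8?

D1: accuracy 94.0≥90.6, cost 13≤31, power draw 64≤167 — dominates D8.
Others (D2, D3, D4, D5, D6, D7, D9, D10, D11) are each worse than D8 on at least one objective.

D1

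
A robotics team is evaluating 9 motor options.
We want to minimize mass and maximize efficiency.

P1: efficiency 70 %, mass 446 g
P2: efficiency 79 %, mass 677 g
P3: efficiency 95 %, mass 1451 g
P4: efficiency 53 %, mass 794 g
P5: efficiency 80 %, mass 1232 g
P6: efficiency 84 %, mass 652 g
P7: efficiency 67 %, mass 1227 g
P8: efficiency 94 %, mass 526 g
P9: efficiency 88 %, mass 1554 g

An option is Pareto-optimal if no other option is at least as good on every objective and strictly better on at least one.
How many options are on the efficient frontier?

3

P1: not dominated (best mass).
P2: dominated by P6 (efficiency 84≥79, mass 652≤677).
P3: not dominated (best efficiency).
P4: dominated by P1 (efficiency 70≥53, mass 446≤794).
P5: dominated by P6 (efficiency 84≥80, mass 652≤1232).
P6: dominated by P8 (efficiency 94≥84, mass 526≤652).
P7: dominated by P1 (efficiency 70≥67, mass 446≤1227).
P8: not dominated.
P9: dominated by P3 (efficiency 95≥88, mass 1451≤1554).
Pareto-optimal: P1, P3, P8 → 3.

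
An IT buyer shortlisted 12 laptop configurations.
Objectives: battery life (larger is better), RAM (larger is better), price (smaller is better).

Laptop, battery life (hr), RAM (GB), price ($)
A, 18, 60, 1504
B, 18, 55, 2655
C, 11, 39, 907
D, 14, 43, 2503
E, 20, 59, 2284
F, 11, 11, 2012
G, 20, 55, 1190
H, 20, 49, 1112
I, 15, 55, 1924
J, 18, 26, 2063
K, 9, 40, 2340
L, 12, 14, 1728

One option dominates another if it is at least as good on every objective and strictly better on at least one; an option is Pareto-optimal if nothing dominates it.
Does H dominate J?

H vs J: battery life 20≥18, RAM 49≥26, price 1112≤2063 — H is at least as good on every objective with at least one strict improvement.

Yes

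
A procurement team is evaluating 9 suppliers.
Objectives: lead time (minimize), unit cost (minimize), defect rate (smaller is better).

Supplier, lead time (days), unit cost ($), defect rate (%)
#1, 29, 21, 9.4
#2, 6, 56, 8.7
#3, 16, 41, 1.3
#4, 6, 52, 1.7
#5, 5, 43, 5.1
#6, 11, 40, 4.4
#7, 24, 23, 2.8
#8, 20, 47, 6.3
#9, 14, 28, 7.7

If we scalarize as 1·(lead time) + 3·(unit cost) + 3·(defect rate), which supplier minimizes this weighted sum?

#7

#1: 1·29 + 3·21 + 3·9.4 = 120.2
#2: 1·6 + 3·56 + 3·8.7 = 200.1
#3: 1·16 + 3·41 + 3·1.3 = 142.9
#4: 1·6 + 3·52 + 3·1.7 = 167.1
#5: 1·5 + 3·43 + 3·5.1 = 149.3
#6: 1·11 + 3·40 + 3·4.4 = 144.2
#7: 1·24 + 3·23 + 3·2.8 = 101.4
#8: 1·20 + 3·47 + 3·6.3 = 179.9
#9: 1·14 + 3·28 + 3·7.7 = 121.1
Lowest: #7 at 101.4.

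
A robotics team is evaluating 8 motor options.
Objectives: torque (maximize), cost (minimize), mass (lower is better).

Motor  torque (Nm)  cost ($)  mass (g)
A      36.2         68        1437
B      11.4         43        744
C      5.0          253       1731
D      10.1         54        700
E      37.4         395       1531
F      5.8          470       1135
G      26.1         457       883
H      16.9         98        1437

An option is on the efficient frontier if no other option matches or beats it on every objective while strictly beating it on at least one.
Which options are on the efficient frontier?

A: not dominated.
B: not dominated (best cost).
C: dominated by A (torque 36.2≥5.0, cost 68≤253, mass 1437≤1731).
D: not dominated (best mass).
E: not dominated (best torque).
F: dominated by B (torque 11.4≥5.8, cost 43≤470, mass 744≤1135).
G: not dominated.
H: dominated by A (torque 36.2≥16.9, cost 68≤98, mass 1437≤1437).

A, B, D, E, G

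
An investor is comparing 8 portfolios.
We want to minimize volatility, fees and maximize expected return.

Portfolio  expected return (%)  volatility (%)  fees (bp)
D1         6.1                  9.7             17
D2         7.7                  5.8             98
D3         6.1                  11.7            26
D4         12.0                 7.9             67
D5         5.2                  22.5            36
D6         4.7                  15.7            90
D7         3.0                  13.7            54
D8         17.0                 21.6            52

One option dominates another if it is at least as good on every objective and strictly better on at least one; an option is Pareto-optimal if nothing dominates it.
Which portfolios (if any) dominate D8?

D1: worse on expected return (6.1 vs 17.0).
D2: worse on expected return (7.7 vs 17.0).
D3: worse on expected return (6.1 vs 17.0).
D4: worse on expected return (12.0 vs 17.0).
D5: worse on expected return (5.2 vs 17.0).
D6: worse on expected return (4.7 vs 17.0).
D7: worse on expected return (3.0 vs 17.0).
No option dominates D8.

none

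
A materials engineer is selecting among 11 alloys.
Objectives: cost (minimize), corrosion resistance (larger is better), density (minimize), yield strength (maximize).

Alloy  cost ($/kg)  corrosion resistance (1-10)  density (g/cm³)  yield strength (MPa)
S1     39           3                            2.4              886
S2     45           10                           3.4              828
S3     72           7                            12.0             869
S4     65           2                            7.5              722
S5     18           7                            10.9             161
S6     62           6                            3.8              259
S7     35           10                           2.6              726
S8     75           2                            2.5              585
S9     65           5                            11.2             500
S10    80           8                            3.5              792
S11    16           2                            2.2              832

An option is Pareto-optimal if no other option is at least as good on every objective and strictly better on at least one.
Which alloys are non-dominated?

S1: not dominated (best yield strength).
S2: not dominated.
S3: not dominated.
S4: dominated by S1 (cost 39≤65, corrosion resistance 3≥2, density 2.4≤7.5, yield strength 886≥722).
S5: not dominated.
S6: dominated by S2 (cost 45≤62, corrosion resistance 10≥6, density 3.4≤3.8, yield strength 828≥259).
S7: not dominated.
S8: dominated by S1 (cost 39≤75, corrosion resistance 3≥2, density 2.4≤2.5, yield strength 886≥585).
S9: dominated by S2 (cost 45≤65, corrosion resistance 10≥5, density 3.4≤11.2, yield strength 828≥500).
S10: dominated by S2 (cost 45≤80, corrosion resistance 10≥8, density 3.4≤3.5, yield strength 828≥792).
S11: not dominated (best cost).

S1, S2, S3, S5, S7, S11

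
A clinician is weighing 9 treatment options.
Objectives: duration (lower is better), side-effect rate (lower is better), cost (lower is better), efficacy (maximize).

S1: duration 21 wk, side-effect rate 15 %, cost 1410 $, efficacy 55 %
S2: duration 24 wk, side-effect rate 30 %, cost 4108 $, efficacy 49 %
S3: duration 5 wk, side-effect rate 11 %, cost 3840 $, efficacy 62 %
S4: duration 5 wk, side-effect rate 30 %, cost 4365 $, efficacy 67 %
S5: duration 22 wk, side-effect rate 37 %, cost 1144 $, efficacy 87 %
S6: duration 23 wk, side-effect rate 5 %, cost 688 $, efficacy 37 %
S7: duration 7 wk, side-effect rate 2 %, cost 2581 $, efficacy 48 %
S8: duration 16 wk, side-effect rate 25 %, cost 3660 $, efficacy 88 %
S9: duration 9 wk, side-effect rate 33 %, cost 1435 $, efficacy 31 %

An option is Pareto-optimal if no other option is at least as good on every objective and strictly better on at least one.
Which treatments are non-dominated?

S1: not dominated.
S2: dominated by S1 (duration 21≤24, side-effect rate 15≤30, cost 1410≤4108, efficacy 55≥49).
S3: not dominated.
S4: not dominated.
S5: not dominated.
S6: not dominated (best cost).
S7: not dominated (best side-effect rate).
S8: not dominated (best efficacy).
S9: not dominated.

S1, S3, S4, S5, S6, S7, S8, S9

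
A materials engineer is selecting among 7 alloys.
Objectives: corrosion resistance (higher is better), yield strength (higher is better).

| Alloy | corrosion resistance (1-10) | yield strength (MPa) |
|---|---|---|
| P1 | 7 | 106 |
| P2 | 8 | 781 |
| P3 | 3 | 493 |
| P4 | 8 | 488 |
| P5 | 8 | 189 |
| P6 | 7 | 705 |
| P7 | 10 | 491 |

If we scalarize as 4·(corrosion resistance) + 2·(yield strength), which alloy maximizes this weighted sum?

P1: 4·7 + 2·106 = 240
P2: 4·8 + 2·781 = 1594
P3: 4·3 + 2·493 = 998
P4: 4·8 + 2·488 = 1008
P5: 4·8 + 2·189 = 410
P6: 4·7 + 2·705 = 1438
P7: 4·10 + 2·491 = 1022
Highest: P2 at 1594.

P2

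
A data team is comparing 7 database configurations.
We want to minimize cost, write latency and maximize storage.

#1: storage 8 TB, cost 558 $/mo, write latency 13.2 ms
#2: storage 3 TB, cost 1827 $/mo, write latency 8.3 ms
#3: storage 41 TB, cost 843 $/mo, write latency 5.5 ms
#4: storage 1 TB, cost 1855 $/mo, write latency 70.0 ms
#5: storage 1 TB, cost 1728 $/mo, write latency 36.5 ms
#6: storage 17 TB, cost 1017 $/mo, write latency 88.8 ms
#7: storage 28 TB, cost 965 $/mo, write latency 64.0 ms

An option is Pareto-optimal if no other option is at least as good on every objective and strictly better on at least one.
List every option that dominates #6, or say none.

#3, #7

#3: storage 41≥17, cost 843≤1017, write latency 5.5≤88.8 — dominates #6.
#7: storage 28≥17, cost 965≤1017, write latency 64.0≤88.8 — dominates #6.
Others (#1, #2, #4, #5) are each worse than #6 on at least one objective.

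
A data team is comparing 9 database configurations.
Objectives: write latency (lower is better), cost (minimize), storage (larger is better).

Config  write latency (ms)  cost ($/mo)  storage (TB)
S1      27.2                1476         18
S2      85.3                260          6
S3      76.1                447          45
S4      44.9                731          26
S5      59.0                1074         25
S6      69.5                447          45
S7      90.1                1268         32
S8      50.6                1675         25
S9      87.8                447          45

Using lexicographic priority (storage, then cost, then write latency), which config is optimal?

S6

First maximize storage: best is 45, kept {S3, S6, S9}.
Then minimize cost: best is 447, kept {S3, S6, S9}.
Then minimize write latency: best is 69.5, kept {S6}.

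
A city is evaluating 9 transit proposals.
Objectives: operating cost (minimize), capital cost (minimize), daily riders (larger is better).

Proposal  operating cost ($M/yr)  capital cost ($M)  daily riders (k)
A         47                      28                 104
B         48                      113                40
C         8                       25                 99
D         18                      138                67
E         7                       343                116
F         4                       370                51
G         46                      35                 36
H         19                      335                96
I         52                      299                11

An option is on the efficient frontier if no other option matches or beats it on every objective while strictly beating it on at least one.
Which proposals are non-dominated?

A, C, E, F

A: not dominated.
B: dominated by A (operating cost 47≤48, capital cost 28≤113, daily riders 104≥40).
C: not dominated (best capital cost).
D: dominated by C (operating cost 8≤18, capital cost 25≤138, daily riders 99≥67).
E: not dominated (best daily riders).
F: not dominated (best operating cost).
G: dominated by C (operating cost 8≤46, capital cost 25≤35, daily riders 99≥36).
H: dominated by C (operating cost 8≤19, capital cost 25≤335, daily riders 99≥96).
I: dominated by A (operating cost 47≤52, capital cost 28≤299, daily riders 104≥11).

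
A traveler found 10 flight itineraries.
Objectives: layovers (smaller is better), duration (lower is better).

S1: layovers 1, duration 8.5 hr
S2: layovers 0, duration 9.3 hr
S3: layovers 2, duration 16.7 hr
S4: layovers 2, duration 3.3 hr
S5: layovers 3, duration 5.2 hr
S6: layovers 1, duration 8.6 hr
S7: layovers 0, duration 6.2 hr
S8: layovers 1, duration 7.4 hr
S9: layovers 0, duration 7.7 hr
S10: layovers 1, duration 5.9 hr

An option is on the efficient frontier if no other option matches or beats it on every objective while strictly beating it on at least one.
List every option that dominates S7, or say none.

S1: worse on layovers (1 vs 0).
S2: worse on duration (9.3 vs 6.2).
S3: worse on layovers (2 vs 0).
S4: worse on layovers (2 vs 0).
S5: worse on layovers (3 vs 0).
S6: worse on layovers (1 vs 0).
S8: worse on layovers (1 vs 0).
S9: worse on duration (7.7 vs 6.2).
S10: worse on layovers (1 vs 0).
No option dominates S7.

none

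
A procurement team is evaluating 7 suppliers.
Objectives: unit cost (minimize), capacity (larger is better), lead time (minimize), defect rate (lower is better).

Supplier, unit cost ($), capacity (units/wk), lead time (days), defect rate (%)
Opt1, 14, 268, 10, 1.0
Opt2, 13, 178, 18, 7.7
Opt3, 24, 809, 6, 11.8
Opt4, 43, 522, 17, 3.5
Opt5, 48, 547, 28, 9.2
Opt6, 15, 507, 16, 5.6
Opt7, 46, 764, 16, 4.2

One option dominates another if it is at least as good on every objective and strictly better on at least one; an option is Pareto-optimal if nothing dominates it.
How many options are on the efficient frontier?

Opt1: not dominated (best defect rate).
Opt2: not dominated (best unit cost).
Opt3: not dominated (best capacity).
Opt4: not dominated.
Opt5: dominated by Opt7 (unit cost 46≤48, capacity 764≥547, lead time 16≤28, defect rate 4.2≤9.2).
Opt6: not dominated.
Opt7: not dominated.
Pareto-optimal: Opt1, Opt2, Opt3, Opt4, Opt6, Opt7 → 6.

6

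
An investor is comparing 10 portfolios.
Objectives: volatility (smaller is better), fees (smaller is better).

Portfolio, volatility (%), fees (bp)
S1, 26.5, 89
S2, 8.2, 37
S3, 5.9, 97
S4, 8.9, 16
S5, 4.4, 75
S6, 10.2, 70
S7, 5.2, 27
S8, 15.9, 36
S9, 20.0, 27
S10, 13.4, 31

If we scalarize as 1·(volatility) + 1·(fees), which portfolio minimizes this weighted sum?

S1: 1·26.5 + 1·89 = 115.5
S2: 1·8.2 + 1·37 = 45.2
S3: 1·5.9 + 1·97 = 102.9
S4: 1·8.9 + 1·16 = 24.9
S5: 1·4.4 + 1·75 = 79.4
S6: 1·10.2 + 1·70 = 80.2
S7: 1·5.2 + 1·27 = 32.2
S8: 1·15.9 + 1·36 = 51.9
S9: 1·20.0 + 1·27 = 47.0
S10: 1·13.4 + 1·31 = 44.4
Lowest: S4 at 24.9.

S4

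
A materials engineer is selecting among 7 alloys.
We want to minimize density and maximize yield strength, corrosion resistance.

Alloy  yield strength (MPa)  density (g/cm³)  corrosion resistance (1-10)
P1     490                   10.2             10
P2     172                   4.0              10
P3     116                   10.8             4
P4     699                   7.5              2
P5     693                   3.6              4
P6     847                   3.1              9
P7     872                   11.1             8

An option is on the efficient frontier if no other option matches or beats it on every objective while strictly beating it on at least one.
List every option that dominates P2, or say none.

P1: worse on density (10.2 vs 4.0).
P3: worse on yield strength (116 vs 172).
P4: worse on density (7.5 vs 4.0).
P5: worse on corrosion resistance (4 vs 10).
P6: worse on corrosion resistance (9 vs 10).
P7: worse on density (11.1 vs 4.0).
No option dominates P2.

none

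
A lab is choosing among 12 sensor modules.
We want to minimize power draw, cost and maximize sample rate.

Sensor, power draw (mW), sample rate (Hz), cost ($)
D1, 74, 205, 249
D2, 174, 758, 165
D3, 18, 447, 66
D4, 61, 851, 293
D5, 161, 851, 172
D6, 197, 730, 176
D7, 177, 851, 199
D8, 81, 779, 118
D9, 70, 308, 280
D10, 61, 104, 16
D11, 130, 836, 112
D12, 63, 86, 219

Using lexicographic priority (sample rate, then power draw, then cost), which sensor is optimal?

First maximize sample rate: best is 851, kept {D4, D5, D7}.
Then minimize power draw: best is 61, kept {D4}.

D4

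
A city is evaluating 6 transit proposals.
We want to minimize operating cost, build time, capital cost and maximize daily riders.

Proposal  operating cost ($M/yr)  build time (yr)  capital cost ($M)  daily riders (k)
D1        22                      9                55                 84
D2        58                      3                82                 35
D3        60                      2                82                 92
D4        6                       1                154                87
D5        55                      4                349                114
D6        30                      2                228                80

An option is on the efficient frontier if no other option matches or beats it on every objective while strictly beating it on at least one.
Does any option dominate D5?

No

D1: worse on build time (9 vs 4).
D2: worse on operating cost (58 vs 55).
D3: worse on operating cost (60 vs 55).
D4: worse on daily riders (87 vs 114).
D6: worse on daily riders (80 vs 114).
No option is at least as good as D5 on every objective and strictly better on one.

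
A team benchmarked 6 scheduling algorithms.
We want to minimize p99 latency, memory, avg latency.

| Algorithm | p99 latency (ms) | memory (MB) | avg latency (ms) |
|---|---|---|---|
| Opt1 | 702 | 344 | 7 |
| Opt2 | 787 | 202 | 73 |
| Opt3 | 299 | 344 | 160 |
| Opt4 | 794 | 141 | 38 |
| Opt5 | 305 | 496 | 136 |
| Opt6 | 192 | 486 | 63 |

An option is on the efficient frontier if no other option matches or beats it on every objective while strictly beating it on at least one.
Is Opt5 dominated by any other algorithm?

Opt6 vs Opt5: p99 latency 192≤305, memory 486≤496, avg latency 63≤136 — Opt6 is at least as good on every objective and strictly better on at least one, so Opt6 dominates Opt5.

Yes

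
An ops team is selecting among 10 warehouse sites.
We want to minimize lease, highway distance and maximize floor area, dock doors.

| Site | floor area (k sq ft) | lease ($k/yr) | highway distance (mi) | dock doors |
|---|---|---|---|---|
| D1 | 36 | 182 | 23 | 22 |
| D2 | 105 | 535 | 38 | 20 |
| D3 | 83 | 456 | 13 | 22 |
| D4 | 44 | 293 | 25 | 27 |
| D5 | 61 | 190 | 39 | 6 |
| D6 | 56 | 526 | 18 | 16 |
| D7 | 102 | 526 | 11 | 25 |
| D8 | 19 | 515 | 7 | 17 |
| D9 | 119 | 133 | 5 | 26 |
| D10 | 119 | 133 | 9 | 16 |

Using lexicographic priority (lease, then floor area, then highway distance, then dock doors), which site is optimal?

D9

First minimize lease: best is 133, kept {D9, D10}.
Then maximize floor area: best is 119, kept {D9, D10}.
Then minimize highway distance: best is 5, kept {D9}.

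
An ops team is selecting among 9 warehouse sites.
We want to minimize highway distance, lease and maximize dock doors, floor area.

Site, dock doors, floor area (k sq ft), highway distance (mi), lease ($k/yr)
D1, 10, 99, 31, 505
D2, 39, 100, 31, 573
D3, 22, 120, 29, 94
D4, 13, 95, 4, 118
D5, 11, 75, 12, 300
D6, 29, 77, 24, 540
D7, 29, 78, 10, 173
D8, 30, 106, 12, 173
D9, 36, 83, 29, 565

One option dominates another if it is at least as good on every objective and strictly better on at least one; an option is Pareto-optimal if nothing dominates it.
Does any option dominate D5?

Yes

D4 vs D5: dock doors 13≥11, floor area 95≥75, highway distance 4≤12, lease 118≤300 — D4 is at least as good on every objective and strictly better on at least one, so D4 dominates D5.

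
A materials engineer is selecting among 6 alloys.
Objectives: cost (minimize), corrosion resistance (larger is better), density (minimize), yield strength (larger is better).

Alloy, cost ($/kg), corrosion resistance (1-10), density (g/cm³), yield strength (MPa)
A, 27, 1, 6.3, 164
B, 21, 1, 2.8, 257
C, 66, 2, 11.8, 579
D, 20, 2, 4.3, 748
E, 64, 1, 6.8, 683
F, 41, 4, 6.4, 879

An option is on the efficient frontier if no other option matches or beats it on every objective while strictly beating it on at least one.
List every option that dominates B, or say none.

A: worse on cost (27 vs 21).
C: worse on cost (66 vs 21).
D: worse on density (4.3 vs 2.8).
E: worse on cost (64 vs 21).
F: worse on cost (41 vs 21).
No option dominates B.

none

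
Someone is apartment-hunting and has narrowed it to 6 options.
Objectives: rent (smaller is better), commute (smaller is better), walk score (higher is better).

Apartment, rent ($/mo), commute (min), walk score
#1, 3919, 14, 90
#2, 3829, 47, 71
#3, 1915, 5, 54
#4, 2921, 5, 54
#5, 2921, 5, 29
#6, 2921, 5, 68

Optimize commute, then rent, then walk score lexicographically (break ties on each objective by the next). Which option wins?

#3

First minimize commute: best is 5, kept {#3, #4, #5, #6}.
Then minimize rent: best is 1915, kept {#3}.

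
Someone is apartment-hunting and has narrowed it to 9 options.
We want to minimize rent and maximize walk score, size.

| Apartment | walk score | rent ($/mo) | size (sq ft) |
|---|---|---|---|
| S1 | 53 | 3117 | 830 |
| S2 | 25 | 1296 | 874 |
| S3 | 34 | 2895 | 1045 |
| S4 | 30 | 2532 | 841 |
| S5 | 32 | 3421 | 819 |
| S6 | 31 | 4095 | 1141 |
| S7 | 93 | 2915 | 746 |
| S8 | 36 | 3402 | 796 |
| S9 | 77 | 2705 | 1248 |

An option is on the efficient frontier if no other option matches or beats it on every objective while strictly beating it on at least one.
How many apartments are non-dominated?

S1: dominated by S9 (walk score 77≥53, rent 2705≤3117, size 1248≥830).
S2: not dominated (best rent).
S3: dominated by S9 (walk score 77≥34, rent 2705≤2895, size 1248≥1045).
S4: not dominated.
S5: dominated by S1 (walk score 53≥32, rent 3117≤3421, size 830≥819).
S6: dominated by S9 (walk score 77≥31, rent 2705≤4095, size 1248≥1141).
S7: not dominated (best walk score).
S8: dominated by S1 (walk score 53≥36, rent 3117≤3402, size 830≥796).
S9: not dominated (best size).
Pareto-optimal: S2, S4, S7, S9 → 4.

4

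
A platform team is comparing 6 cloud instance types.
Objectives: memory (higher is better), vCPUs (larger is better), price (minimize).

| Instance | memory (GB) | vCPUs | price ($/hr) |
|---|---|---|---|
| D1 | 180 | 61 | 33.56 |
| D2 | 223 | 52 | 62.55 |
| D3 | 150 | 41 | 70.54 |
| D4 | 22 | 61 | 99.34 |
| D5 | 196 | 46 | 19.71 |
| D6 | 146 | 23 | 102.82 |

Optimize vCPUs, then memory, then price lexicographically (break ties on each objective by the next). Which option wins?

D1

First maximize vCPUs: best is 61, kept {D1, D4}.
Then maximize memory: best is 180, kept {D1}.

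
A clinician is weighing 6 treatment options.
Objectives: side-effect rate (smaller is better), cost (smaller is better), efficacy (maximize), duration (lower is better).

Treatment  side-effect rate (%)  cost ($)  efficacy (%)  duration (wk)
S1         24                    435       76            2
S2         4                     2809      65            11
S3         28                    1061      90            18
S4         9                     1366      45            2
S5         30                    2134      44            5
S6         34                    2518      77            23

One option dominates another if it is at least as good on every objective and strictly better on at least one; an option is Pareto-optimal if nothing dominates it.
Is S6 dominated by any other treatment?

Yes

S3 vs S6: side-effect rate 28≤34, cost 1061≤2518, efficacy 90≥77, duration 18≤23 — S3 is at least as good on every objective and strictly better on at least one, so S3 dominates S6.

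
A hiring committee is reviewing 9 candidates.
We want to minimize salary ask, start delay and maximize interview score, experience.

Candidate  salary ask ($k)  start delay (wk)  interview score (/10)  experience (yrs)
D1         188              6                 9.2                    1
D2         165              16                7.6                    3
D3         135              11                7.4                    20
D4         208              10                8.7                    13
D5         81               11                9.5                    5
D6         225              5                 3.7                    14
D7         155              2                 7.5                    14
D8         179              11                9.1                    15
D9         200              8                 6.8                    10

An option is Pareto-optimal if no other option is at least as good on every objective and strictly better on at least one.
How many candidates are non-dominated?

6

D1: not dominated.
D2: dominated by D5 (salary ask 81≤165, start delay 11≤16, interview score 9.5≥7.6, experience 5≥3).
D3: not dominated (best experience).
D4: not dominated.
D5: not dominated (best salary ask).
D6: dominated by D7 (salary ask 155≤225, start delay 2≤5, interview score 7.5≥3.7, experience 14≥14).
D7: not dominated (best start delay).
D8: not dominated.
D9: dominated by D7 (salary ask 155≤200, start delay 2≤8, interview score 7.5≥6.8, experience 14≥10).
Pareto-optimal: D1, D3, D4, D5, D7, D8 → 6.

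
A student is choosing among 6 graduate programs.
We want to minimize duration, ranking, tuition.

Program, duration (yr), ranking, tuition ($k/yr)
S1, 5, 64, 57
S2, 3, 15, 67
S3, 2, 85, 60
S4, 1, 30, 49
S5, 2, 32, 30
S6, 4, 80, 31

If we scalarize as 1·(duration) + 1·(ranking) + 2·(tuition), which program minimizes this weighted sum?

S1: 1·5 + 1·64 + 2·57 = 183
S2: 1·3 + 1·15 + 2·67 = 152
S3: 1·2 + 1·85 + 2·60 = 207
S4: 1·1 + 1·30 + 2·49 = 129
S5: 1·2 + 1·32 + 2·30 = 94
S6: 1·4 + 1·80 + 2·31 = 146
Lowest: S5 at 94.

S5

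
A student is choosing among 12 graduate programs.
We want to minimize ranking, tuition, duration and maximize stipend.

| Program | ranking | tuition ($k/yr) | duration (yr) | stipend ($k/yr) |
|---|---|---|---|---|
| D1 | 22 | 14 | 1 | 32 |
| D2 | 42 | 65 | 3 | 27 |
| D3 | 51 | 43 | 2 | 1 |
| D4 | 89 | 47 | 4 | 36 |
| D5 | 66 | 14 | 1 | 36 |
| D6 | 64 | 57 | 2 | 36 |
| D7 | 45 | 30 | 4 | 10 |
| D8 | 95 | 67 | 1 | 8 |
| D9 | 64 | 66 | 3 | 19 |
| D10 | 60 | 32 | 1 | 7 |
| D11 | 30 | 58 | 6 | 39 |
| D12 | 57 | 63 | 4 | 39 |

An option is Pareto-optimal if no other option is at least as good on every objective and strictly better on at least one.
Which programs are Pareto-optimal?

D1: not dominated (best ranking).
D2: dominated by D1 (ranking 22≤42, tuition 14≤65, duration 1≤3, stipend 32≥27).
D3: dominated by D1 (ranking 22≤51, tuition 14≤43, duration 1≤2, stipend 32≥1).
D4: dominated by D5 (ranking 66≤89, tuition 14≤47, duration 1≤4, stipend 36≥36).
D5: not dominated.
D6: not dominated.
D7: dominated by D1 (ranking 22≤45, tuition 14≤30, duration 1≤4, stipend 32≥10).
D8: dominated by D1 (ranking 22≤95, tuition 14≤67, duration 1≤1, stipend 32≥8).
D9: dominated by D1 (ranking 22≤64, tuition 14≤66, duration 1≤3, stipend 32≥19).
D10: dominated by D1 (ranking 22≤60, tuition 14≤32, duration 1≤1, stipend 32≥7).
D11: not dominated.
D12: not dominated.

D1, D5, D6, D11, D12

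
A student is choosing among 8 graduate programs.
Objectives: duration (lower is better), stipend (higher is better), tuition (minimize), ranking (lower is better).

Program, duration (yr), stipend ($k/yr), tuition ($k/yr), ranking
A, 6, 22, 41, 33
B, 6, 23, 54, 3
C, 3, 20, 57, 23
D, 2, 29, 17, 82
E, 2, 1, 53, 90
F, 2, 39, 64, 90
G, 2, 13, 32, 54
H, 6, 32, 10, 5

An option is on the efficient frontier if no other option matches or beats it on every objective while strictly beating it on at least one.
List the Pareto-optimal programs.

A: dominated by H (duration 6≤6, stipend 32≥22, tuition 10≤41, ranking 5≤33).
B: not dominated (best ranking).
C: not dominated.
D: not dominated.
E: dominated by D (duration 2≤2, stipend 29≥1, tuition 17≤53, ranking 82≤90).
F: not dominated (best stipend).
G: not dominated.
H: not dominated (best tuition).

B, C, D, F, G, H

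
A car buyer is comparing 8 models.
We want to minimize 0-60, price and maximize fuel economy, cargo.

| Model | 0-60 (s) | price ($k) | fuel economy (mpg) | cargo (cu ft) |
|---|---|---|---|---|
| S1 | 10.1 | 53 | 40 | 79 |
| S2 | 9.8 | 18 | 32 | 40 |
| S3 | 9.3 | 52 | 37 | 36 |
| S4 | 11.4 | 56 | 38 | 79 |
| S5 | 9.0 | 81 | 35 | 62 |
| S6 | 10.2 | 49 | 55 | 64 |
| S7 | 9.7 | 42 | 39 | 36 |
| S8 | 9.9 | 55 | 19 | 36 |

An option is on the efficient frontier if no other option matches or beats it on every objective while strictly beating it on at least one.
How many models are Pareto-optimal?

6

S1: not dominated.
S2: not dominated (best price).
S3: not dominated.
S4: dominated by S1 (0-60 10.1≤11.4, price 53≤56, fuel economy 40≥38, cargo 79≥79).
S5: not dominated (best 0-60).
S6: not dominated (best fuel economy).
S7: not dominated.
S8: dominated by S2 (0-60 9.8≤9.9, price 18≤55, fuel economy 32≥19, cargo 40≥36).
Pareto-optimal: S1, S2, S3, S5, S6, S7 → 6.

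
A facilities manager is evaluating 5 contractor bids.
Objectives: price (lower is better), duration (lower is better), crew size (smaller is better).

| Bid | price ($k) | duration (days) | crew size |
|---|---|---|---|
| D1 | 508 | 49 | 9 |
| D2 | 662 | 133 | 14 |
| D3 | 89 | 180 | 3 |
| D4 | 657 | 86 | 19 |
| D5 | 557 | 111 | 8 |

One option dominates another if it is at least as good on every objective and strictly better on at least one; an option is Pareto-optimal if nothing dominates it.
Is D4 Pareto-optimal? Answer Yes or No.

D1 vs D4: price 508≤657, duration 49≤86, crew size 9≤19 — D1 is at least as good on every objective and strictly better on at least one, so D1 dominates D4.

No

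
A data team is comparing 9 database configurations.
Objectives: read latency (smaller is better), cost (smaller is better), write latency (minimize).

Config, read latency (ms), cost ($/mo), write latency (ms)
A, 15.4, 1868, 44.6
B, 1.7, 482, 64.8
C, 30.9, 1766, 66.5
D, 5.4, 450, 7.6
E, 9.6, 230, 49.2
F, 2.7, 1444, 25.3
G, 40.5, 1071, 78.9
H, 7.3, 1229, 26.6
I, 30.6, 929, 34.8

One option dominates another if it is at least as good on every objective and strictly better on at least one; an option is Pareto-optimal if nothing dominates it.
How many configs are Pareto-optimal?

4

A: dominated by D (read latency 5.4≤15.4, cost 450≤1868, write latency 7.6≤44.6).
B: not dominated (best read latency).
C: dominated by B (read latency 1.7≤30.9, cost 482≤1766, write latency 64.8≤66.5).
D: not dominated (best write latency).
E: not dominated (best cost).
F: not dominated.
G: dominated by B (read latency 1.7≤40.5, cost 482≤1071, write latency 64.8≤78.9).
H: dominated by D (read latency 5.4≤7.3, cost 450≤1229, write latency 7.6≤26.6).
I: dominated by D (read latency 5.4≤30.6, cost 450≤929, write latency 7.6≤34.8).
Pareto-optimal: B, D, E, F → 4.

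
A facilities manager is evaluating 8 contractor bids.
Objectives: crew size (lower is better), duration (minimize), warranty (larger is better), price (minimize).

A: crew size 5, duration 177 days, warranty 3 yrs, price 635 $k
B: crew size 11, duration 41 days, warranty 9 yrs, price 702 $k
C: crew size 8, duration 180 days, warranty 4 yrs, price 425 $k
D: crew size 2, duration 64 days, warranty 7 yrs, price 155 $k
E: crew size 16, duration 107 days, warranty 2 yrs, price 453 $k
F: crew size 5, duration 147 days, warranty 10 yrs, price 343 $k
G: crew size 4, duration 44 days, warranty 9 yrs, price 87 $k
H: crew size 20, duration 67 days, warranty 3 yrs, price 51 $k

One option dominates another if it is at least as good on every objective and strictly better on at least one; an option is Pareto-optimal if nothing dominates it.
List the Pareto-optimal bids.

A: dominated by D (crew size 2≤5, duration 64≤177, warranty 7≥3, price 155≤635).
B: not dominated (best duration).
C: dominated by D (crew size 2≤8, duration 64≤180, warranty 7≥4, price 155≤425).
D: not dominated (best crew size).
E: dominated by D (crew size 2≤16, duration 64≤107, warranty 7≥2, price 155≤453).
F: not dominated (best warranty).
G: not dominated.
H: not dominated (best price).

B, D, F, G, H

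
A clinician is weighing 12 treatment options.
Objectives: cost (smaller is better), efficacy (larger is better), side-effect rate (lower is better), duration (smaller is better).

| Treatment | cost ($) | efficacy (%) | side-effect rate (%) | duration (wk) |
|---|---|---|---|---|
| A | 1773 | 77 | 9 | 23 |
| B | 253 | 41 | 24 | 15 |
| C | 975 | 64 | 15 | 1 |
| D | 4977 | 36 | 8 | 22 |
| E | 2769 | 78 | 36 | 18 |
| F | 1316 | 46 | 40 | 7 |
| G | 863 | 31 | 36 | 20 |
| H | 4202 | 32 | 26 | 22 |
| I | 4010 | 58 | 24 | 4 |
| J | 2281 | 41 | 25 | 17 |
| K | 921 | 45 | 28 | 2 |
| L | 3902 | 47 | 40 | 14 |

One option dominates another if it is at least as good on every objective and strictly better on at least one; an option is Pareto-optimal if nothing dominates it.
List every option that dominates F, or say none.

C: cost 975≤1316, efficacy 64≥46, side-effect rate 15≤40, duration 1≤7 — dominates F.
Others (A, B, D, E, G, H, I, J, K, L) are each worse than F on at least one objective.

C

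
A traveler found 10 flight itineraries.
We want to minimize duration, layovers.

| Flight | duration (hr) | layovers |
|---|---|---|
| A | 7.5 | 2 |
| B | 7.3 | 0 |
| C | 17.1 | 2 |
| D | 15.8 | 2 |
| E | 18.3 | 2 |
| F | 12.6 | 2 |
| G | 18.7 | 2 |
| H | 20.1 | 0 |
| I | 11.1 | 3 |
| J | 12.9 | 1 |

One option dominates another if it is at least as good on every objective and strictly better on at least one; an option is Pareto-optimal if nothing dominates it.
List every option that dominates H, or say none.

B

B: duration 7.3≤20.1, layovers 0≤0 — dominates H.
Others (A, C, D, E, F, G, I, J) are each worse than H on at least one objective.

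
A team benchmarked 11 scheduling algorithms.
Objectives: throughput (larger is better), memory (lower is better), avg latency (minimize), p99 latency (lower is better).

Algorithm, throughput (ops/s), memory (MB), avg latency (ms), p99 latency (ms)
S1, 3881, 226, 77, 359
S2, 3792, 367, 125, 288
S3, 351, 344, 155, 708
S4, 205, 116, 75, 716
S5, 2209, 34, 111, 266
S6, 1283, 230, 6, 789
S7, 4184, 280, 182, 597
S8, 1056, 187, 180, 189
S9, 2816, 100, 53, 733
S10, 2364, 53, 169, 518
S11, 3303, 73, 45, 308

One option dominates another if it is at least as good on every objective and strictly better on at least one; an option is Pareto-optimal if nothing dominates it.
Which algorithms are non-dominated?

S1, S2, S5, S6, S7, S8, S10, S11

S1: not dominated.
S2: not dominated.
S3: dominated by S1 (throughput 3881≥351, memory 226≤344, avg latency 77≤155, p99 latency 359≤708).
S4: dominated by S11 (throughput 3303≥205, memory 73≤116, avg latency 45≤75, p99 latency 308≤716).
S5: not dominated (best memory).
S6: not dominated (best avg latency).
S7: not dominated (best throughput).
S8: not dominated (best p99 latency).
S9: dominated by S11 (throughput 3303≥2816, memory 73≤100, avg latency 45≤53, p99 latency 308≤733).
S10: not dominated.
S11: not dominated.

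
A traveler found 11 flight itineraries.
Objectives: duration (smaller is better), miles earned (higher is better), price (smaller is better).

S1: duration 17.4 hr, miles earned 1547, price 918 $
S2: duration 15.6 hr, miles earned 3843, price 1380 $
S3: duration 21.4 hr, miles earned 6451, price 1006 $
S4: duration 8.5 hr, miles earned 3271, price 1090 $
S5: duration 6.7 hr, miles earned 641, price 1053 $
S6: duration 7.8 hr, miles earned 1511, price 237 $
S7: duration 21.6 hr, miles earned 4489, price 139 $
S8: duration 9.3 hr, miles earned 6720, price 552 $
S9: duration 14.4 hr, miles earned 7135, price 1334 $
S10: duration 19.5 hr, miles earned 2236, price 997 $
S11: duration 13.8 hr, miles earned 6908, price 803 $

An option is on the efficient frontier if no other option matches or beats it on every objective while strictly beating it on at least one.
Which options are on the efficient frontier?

S4, S5, S6, S7, S8, S9, S11

S1: dominated by S8 (duration 9.3≤17.4, miles earned 6720≥1547, price 552≤918).
S2: dominated by S8 (duration 9.3≤15.6, miles earned 6720≥3843, price 552≤1380).
S3: dominated by S8 (duration 9.3≤21.4, miles earned 6720≥6451, price 552≤1006).
S4: not dominated.
S5: not dominated (best duration).
S6: not dominated.
S7: not dominated (best price).
S8: not dominated.
S9: not dominated (best miles earned).
S10: dominated by S8 (duration 9.3≤19.5, miles earned 6720≥2236, price 552≤997).
S11: not dominated.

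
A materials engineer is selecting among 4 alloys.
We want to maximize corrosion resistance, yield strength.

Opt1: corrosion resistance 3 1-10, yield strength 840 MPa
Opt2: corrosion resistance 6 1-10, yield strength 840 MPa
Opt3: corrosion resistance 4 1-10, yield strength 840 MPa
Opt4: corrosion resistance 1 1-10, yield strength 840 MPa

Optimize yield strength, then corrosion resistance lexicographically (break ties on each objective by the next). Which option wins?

First maximize yield strength: best is 840, kept {Opt1, Opt2, Opt3, Opt4}.
Then maximize corrosion resistance: best is 6, kept {Opt2}.

Opt2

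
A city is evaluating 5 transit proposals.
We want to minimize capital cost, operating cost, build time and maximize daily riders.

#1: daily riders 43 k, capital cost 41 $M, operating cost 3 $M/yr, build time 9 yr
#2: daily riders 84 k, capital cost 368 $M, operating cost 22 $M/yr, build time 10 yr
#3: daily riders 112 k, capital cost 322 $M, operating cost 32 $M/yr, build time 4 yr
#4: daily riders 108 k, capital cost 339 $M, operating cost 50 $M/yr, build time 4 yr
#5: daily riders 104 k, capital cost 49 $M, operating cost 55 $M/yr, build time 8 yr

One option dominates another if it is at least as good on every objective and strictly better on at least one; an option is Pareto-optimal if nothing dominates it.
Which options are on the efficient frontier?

#1, #2, #3, #5

#1: not dominated (best capital cost).
#2: not dominated.
#3: not dominated (best daily riders).
#4: dominated by #3 (daily riders 112≥108, capital cost 322≤339, operating cost 32≤50, build time 4≤4).
#5: not dominated.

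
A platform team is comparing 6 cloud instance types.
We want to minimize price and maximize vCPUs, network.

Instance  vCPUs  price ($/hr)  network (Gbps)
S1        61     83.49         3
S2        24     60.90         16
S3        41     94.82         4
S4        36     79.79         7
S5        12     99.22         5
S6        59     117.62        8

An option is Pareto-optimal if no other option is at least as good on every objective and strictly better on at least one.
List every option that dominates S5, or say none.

S2: vCPUs 24≥12, price 60.90≤99.22, network 16≥5 — dominates S5.
S4: vCPUs 36≥12, price 79.79≤99.22, network 7≥5 — dominates S5.
Others (S1, S3, S6) are each worse than S5 on at least one objective.

S2, S4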